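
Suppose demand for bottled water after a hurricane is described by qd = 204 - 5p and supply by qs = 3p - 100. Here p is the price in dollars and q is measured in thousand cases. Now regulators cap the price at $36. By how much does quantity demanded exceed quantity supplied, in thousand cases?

16

Setting quantity demanded equal to quantity supplied, 204 - 5p = 3p - 100, gives p* = 38 and q* = 14.
The ceiling of 36 is below the equilibrium price 38, so it binds.
At p = 36: qd = 204 - 5·36 = 24 and qs = 3·36 - 100 = 8.
Shortage = qd - qs = 24 - 8 = 16.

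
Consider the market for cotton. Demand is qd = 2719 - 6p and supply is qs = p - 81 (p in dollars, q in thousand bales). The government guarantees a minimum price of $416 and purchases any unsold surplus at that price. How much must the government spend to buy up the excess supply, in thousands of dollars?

46592

In a free market, 2719 - 6p = p - 81 gives the equilibrium p* = 400, q* = 319.
The floor of 416 is above the equilibrium price 400, so it binds.
At p = 416: qd = 2719 - 6·416 = 223 and qs = 416 - 81 = 335.
Surplus = qs - qd = 112.
Government expenditure = surplus × support price = 112 × 416 = 46592.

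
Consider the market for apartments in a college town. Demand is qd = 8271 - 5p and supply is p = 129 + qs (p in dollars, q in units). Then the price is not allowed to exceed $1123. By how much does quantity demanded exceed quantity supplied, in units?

Rearranging supply gives qs = p - 129. Equilibrium: 8271 - 5p = p - 129, so 8400 = 6p and p* = 1400, q* = 1271.
The ceiling of 1123 is below the equilibrium price 1400, so it binds.
At p = 1123: qd = 8271 - 5·1123 = 2656 and qs = 1123 - 129 = 994.
Shortage = qd - qs = 2656 - 994 = 1662.

1662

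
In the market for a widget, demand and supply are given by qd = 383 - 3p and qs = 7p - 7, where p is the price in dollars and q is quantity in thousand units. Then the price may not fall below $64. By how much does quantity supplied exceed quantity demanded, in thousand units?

250

Equilibrium: 383 - 3p = 7p - 7, so 390 = 10p and p* = 39, q* = 266.
The floor of 64 is above the equilibrium price 39, so it binds.
At p = 64: qd = 383 - 3·64 = 191 and qs = 7·64 - 7 = 441.
Surplus = qs - qd = 441 - 191 = 250.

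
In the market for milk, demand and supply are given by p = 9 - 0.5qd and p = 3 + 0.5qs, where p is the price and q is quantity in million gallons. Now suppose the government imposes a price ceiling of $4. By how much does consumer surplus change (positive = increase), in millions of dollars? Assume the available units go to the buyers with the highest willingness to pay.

0

Rearranging demand gives qd = 18 - 2p; rearranging supply gives qs = 2p - 6. Without the control the market clears where 18 - 2p = 2p - 6, i.e. p* = 6 and q* = 6.
The ceiling of 4 is below the equilibrium price 6, so it binds.
At p = 4: qd = 18 - 2·4 = 10 and qs = 2·4 - 6 = 2.
Consumer surplus without the control is ½ · (9 - 6) · 6 = 9.
With the ceiling, 2 units are sold at 4 (assume they go to the highest-value buyers). The demand price at q = 2 is 8, so CS = ½ · [(9 - 4) + (8 - 4)] · 2 = 9.
Change in consumer surplus = 9 - 9 = 0.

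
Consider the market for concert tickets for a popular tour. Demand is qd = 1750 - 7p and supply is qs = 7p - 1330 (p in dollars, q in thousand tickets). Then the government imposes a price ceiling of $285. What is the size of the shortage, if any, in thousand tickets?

0

Setting quantity demanded equal to quantity supplied, 1750 - 7p = 7p - 1330, gives p* = 220 and q* = 210.
Since 285 is above p* = 220, the ceiling does not bind and the free-market outcome prevails.
Since the control does not bind, there is no shortage.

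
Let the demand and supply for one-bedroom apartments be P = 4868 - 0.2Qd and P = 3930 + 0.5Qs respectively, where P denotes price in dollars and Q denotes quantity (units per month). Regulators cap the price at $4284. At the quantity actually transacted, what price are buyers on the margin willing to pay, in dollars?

Rearranging demand gives Qd = 24340 - 5P; rearranging supply gives Qs = 2P - 7860. Without the control the market clears where 24340 - 5P = 2P - 7860, i.e. P* = 4600 and Q* = 1340.
Since 4284 < 4600, the ceiling is binding.
At P = 4284: Qd = 24340 - 5·4284 = 2920 and Qs = 2·4284 - 7860 = 708.
Only 708 units reach the market. On the demand curve, the marginal buyer's willingness to pay at Q = 708 is (24340 - 708)/5 = 4726.4.

4726.4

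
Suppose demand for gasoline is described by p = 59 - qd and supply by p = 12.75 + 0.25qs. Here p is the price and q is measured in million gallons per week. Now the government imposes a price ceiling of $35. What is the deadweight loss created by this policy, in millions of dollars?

Rearranging demand gives qd = 59 - p; rearranging supply gives qs = 4p - 51. In a free market, 59 - p = 4p - 51 gives the equilibrium p* = 22, q* = 37.
The ceiling of 35 is above the equilibrium price 22, so it is not binding; the market clears at p* = 22, q* = 37.
Since the control does not bind, no trades are prevented and deadweight loss is zero.

0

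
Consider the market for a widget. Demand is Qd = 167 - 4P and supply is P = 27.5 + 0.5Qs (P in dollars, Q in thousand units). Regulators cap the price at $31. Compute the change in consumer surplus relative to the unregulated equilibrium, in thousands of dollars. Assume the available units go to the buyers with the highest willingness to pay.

24

Rearranging supply gives Qs = 2P - 55. Setting quantity demanded equal to quantity supplied, 167 - 4P = 2P - 55, gives P* = 37 and Q* = 19.
Because the ceiling (31) lies below the market-clearing price, it is binding.
At P = 31: Qd = 167 - 4·31 = 43 and Qs = 2·31 - 55 = 7.
Consumer surplus without the control is ½ · (41.75 - 37) · 19 = 45.125.
With the ceiling, 7 units are sold at 31 (assume they go to the highest-value buyers). The demand price at Q = 7 is 40, so CS = ½ · [(41.75 - 31) + (40 - 31)] · 7 = 69.125.
Change in consumer surplus = 69.125 - 45.125 = 24.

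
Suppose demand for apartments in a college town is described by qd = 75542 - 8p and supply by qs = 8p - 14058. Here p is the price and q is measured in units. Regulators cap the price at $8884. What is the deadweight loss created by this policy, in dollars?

Without the control the market clears where 75542 - 8p = 8p - 14058, i.e. p* = 5600 and q* = 30742.
Since 8884 is above p* = 5600, the ceiling does not bind and the free-market outcome prevails.
Since the control does not bind, no trades are prevented and deadweight loss is zero.

0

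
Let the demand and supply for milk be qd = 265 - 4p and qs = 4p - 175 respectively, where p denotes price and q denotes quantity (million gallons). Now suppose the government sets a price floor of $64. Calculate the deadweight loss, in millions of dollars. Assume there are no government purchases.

324

In a free market, 265 - 4p = 4p - 175 gives the equilibrium p* = 55, q* = 45.
The floor of 64 is above the equilibrium price 55, so it binds.
At p = 64: qd = 265 - 4·64 = 9 and qs = 4·64 - 175 = 81.
Quantity traded falls to 9. At q = 9 the demand price is (265 - 9)/4 = 64 and the supply price is (175 + 9)/4 = 46.
Deadweight loss = ½ · (64 - 46) · (45 - 9) = ½ · 18 · 36 = 324.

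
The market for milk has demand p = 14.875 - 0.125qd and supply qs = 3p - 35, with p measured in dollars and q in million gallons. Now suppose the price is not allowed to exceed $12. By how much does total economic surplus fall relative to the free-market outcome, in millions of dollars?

Rearranging demand gives qd = 119 - 8p. Setting quantity demanded equal to quantity supplied, 119 - 8p = 3p - 35, gives p* = 14 and q* = 7.
Since 12 < 14, the ceiling is binding.
At p = 12: qd = 119 - 8·12 = 23 and qs = 3·12 - 35 = 1.
Quantity traded falls to 1. At q = 1 the demand price is (119 - 1)/8 = 14.75 and the supply price is (35 + 1)/3 = 12.
Deadweight loss = ½ · (14.75 - 12) · (7 - 1) = ½ · 2.75 · 6 = 8.25.

8.25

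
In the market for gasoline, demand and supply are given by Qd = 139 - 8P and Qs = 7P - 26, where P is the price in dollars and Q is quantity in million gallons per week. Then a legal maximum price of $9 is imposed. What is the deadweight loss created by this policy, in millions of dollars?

Equilibrium: 139 - 8P = 7P - 26, so 165 = 15P and P* = 11, Q* = 51.
The ceiling of 9 is below the equilibrium price 11, so it binds.
At P = 9: Qd = 139 - 8·9 = 67 and Qs = 7·9 - 26 = 37.
Quantity traded falls to 37. At Q = 37 the demand price is (139 - 37)/8 = 12.75 and the supply price is (26 + 37)/7 = 9.
Deadweight loss = ½ · (12.75 - 9) · (51 - 37) = ½ · 3.75 · 14 = 26.25.

26.25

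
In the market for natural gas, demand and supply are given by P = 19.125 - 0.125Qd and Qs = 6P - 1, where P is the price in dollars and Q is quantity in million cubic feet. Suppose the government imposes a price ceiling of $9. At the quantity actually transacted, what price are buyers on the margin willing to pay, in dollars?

12.5

Rearranging demand gives Qd = 153 - 8P. In a free market, 153 - 8P = 6P - 1 gives the equilibrium P* = 11, Q* = 65.
Since 9 < 11, the ceiling is binding.
At P = 9: Qd = 153 - 8·9 = 81 and Qs = 6·9 - 1 = 53.
Only 53 units reach the market. On the demand curve, the marginal buyer's willingness to pay at Q = 53 is (153 - 53)/8 = 12.5.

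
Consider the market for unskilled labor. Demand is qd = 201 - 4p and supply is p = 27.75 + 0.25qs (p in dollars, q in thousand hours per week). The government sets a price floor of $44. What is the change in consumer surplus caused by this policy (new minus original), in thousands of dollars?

-175

Rearranging supply gives qs = 4p - 111. Setting quantity demanded equal to quantity supplied, 201 - 4p = 4p - 111, gives p* = 39 and q* = 45.
The floor of 44 is above the equilibrium price 39, so it binds.
At p = 44: qd = 201 - 4·44 = 25 and qs = 4·44 - 111 = 65.
Consumer surplus without the control is ½ · (50.25 - 39) · 45 = 253.125.
With the floor, consumers buy 25 units at 44, so CS = ½ · (50.25 - 44) · 25 = 78.125.
Change in consumer surplus = 78.125 - 253.125 = -175.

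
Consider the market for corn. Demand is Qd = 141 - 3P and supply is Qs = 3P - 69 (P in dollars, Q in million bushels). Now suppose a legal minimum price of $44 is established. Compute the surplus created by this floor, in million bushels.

54

Without the control the market clears where 141 - 3P = 3P - 69, i.e. P* = 35 and Q* = 36.
Because the floor (44) lies above the market-clearing price, it is binding.
At P = 44: Qd = 141 - 3·44 = 9 and Qs = 3·44 - 69 = 63.
Surplus = Qs - Qd = 63 - 9 = 54.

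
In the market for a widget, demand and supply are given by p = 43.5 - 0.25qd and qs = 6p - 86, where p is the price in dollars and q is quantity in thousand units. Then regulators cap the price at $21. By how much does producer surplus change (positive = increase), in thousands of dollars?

Rearranging demand gives qd = 174 - 4p. Setting quantity demanded equal to quantity supplied, 174 - 4p = 6p - 86, gives p* = 26 and q* = 70.
Because the ceiling (21) lies below the market-clearing price, it is binding.
At p = 21: qd = 174 - 4·21 = 90 and qs = 6·21 - 86 = 40.
Producer surplus without the control is ½ · (26 - 43/3) · 70 = 1225/3.
With the ceiling, producers sell 40 units at 21, so PS = ½ · (21 - 43/3) · 40 = 400/3.
Change in producer surplus = 400/3 - 1225/3 = -275.

-275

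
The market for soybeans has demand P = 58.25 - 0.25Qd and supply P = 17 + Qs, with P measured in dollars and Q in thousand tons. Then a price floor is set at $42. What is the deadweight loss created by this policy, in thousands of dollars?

0

Rearranging demand gives Qd = 233 - 4P; rearranging supply gives Qs = P - 17. Without the control the market clears where 233 - 4P = P - 17, i.e. P* = 50 and Q* = 33.
The floor of 42 is below the equilibrium price 50, so it is not binding; the market clears at P* = 50, Q* = 33.
Since the control does not bind, no trades are prevented and deadweight loss is zero.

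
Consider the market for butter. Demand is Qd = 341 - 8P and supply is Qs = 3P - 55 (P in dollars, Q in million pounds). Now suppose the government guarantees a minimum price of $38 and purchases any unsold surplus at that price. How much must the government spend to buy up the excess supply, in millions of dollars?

Equilibrium: 341 - 8P = 3P - 55, so 396 = 11P and P* = 36, Q* = 53.
Because the floor (38) lies above the market-clearing price, it is binding.
At P = 38: Qd = 341 - 8·38 = 37 and Qs = 3·38 - 55 = 59.
Surplus = Qs - Qd = 22.
Government expenditure = surplus × support price = 22 × 38 = 836.

836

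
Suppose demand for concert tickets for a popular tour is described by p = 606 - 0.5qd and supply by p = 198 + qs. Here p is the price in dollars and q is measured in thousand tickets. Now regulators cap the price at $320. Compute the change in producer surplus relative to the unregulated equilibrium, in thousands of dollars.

Rearranging demand gives qd = 1212 - 2p; rearranging supply gives qs = p - 198. Equilibrium: 1212 - 2p = p - 198, so 1410 = 3p and p* = 470, q* = 272.
Because the ceiling (320) lies below the market-clearing price, it is binding.
At p = 320: qd = 1212 - 2·320 = 572 and qs = 320 - 198 = 122.
Producer surplus without the control is ½ · (470 - 198) · 272 = 36992.
With the ceiling, producers sell 122 units at 320, so PS = ½ · (320 - 198) · 122 = 7442.
Change in producer surplus = 7442 - 36992 = -29550.

-29550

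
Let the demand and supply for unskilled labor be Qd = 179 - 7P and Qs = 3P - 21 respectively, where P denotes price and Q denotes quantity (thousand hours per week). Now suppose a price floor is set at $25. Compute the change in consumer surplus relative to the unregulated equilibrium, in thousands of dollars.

In a free market, 179 - 7P = 3P - 21 gives the equilibrium P* = 20, Q* = 39.
Because the floor (25) lies above the market-clearing price, it is binding.
At P = 25: Qd = 179 - 7·25 = 4 and Qs = 3·25 - 21 = 54.
Consumer surplus without the control is ½ · (179/7 - 20) · 39 = 1521/14.
With the floor, consumers buy 4 units at 25, so CS = ½ · (179/7 - 25) · 4 = 8/7.
Change in consumer surplus = 8/7 - 1521/14 = -107.5.

-107.5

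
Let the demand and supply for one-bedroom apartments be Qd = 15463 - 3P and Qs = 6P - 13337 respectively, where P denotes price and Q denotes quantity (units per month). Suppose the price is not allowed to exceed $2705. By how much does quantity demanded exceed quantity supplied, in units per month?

Setting quantity demanded equal to quantity supplied, 15463 - 3P = 6P - 13337, gives P* = 3200 and Q* = 5863.
Since 2705 < 3200, the ceiling is binding.
At P = 2705: Qd = 15463 - 3·2705 = 7348 and Qs = 6·2705 - 13337 = 2893.
Shortage = Qd - Qs = 7348 - 2893 = 4455.

4455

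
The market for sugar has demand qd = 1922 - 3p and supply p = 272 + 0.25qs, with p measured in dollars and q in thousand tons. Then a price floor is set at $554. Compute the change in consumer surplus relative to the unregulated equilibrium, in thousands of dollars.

-55304

Rearranging supply gives qs = 4p - 1088. Equilibrium: 1922 - 3p = 4p - 1088, so 3010 = 7p and p* = 430, q* = 632.
Since 554 > 430, the floor is binding.
At p = 554: qd = 1922 - 3·554 = 260 and qs = 4·554 - 1088 = 1128.
Consumer surplus without the control is ½ · (1922/3 - 430) · 632 = 199712/3.
With the floor, consumers buy 260 units at 554, so CS = ½ · (1922/3 - 554) · 260 = 33800/3.
Change in consumer surplus = 33800/3 - 199712/3 = -55304.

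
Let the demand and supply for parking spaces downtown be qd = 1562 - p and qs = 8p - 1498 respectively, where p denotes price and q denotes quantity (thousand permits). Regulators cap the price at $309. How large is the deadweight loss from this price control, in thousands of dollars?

Without the control the market clears where 1562 - p = 8p - 1498, i.e. p* = 340 and q* = 1222.
The ceiling of 309 is below the equilibrium price 340, so it binds.
At p = 309: qd = 1562 - 309 = 1253 and qs = 8·309 - 1498 = 974.
Quantity traded falls to 974. At q = 974 the demand price is 1562 - 974 = 588 and the supply price is (1498 + 974)/8 = 309.
Deadweight loss = ½ · (588 - 309) · (1222 - 974) = ½ · 279 · 248 = 34596.

34596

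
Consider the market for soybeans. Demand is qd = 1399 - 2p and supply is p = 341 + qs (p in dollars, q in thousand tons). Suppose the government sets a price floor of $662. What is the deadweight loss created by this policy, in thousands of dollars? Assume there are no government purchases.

20172

Rearranging supply gives qs = p - 341. Setting quantity demanded equal to quantity supplied, 1399 - 2p = p - 341, gives p* = 580 and q* = 239.
Because the floor (662) lies above the market-clearing price, it is binding.
At p = 662: qd = 1399 - 2·662 = 75 and qs = 662 - 341 = 321.
Quantity traded falls to 75. At q = 75 the demand price is (1399 - 75)/2 = 662 and the supply price is 341 + 75 = 416.
Deadweight loss = ½ · (662 - 416) · (239 - 75) = ½ · 246 · 164 = 20172.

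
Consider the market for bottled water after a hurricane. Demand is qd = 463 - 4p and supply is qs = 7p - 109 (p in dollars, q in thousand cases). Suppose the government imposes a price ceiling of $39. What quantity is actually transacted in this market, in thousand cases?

164

In a free market, 463 - 4p = 7p - 109 gives the equilibrium p* = 52, q* = 255.
The ceiling of 39 is below the equilibrium price 52, so it binds.
At p = 39: qd = 463 - 4·39 = 307 and qs = 7·39 - 109 = 164.
The quantity actually transacted is the short side, supply: 164.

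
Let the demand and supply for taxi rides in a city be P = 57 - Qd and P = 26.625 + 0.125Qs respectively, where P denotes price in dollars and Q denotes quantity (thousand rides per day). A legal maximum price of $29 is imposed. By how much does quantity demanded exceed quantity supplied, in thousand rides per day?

9

Rearranging demand gives Qd = 57 - P; rearranging supply gives Qs = 8P - 213. In a free market, 57 - P = 8P - 213 gives the equilibrium P* = 30, Q* = 27.
The ceiling of 29 is below the equilibrium price 30, so it binds.
At P = 29: Qd = 57 - 29 = 28 and Qs = 8·29 - 213 = 19.
Shortage = Qd - Qs = 28 - 19 = 9.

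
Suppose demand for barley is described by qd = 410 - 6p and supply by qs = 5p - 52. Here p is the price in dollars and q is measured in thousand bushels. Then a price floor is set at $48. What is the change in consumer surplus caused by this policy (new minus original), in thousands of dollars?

-840

Without the control the market clears where 410 - 6p = 5p - 52, i.e. p* = 42 and q* = 158.
Because the floor (48) lies above the market-clearing price, it is binding.
At p = 48: qd = 410 - 6·48 = 122 and qs = 5·48 - 52 = 188.
Consumer surplus without the control is ½ · (205/3 - 42) · 158 = 6241/3.
With the floor, consumers buy 122 units at 48, so CS = ½ · (205/3 - 48) · 122 = 3721/3.
Change in consumer surplus = 3721/3 - 6241/3 = -840.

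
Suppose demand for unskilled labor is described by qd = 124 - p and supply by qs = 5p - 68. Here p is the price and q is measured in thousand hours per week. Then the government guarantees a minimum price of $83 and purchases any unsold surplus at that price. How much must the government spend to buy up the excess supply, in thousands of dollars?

Setting quantity demanded equal to quantity supplied, 124 - p = 5p - 68, gives p* = 32 and q* = 92.
Because the floor (83) lies above the market-clearing price, it is binding.
At p = 83: qd = 124 - 83 = 41 and qs = 5·83 - 68 = 347.
Surplus = qs - qd = 306.
Government expenditure = surplus × support price = 306 × 83 = 25398.

25398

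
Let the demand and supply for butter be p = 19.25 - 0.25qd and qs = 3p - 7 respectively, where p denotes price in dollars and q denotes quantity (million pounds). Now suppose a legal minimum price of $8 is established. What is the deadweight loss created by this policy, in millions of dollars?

Rearranging demand gives qd = 77 - 4p. Without the control the market clears where 77 - 4p = 3p - 7, i.e. p* = 12 and q* = 29.
Since 8 is below p* = 12, the floor does not bind and the free-market outcome prevails.
Since the control does not bind, no trades are prevented and deadweight loss is zero.

0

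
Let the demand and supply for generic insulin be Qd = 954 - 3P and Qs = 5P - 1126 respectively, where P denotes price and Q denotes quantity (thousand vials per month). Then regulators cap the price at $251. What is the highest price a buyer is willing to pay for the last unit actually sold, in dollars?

275

Equilibrium: 954 - 3P = 5P - 1126, so 2080 = 8P and P* = 260, Q* = 174.
Because the ceiling (251) lies below the market-clearing price, it is binding.
At P = 251: Qd = 954 - 3·251 = 201 and Qs = 5·251 - 1126 = 129.
Only 129 units reach the market. On the demand curve, the marginal buyer's willingness to pay at Q = 129 is (954 - 129)/3 = 275.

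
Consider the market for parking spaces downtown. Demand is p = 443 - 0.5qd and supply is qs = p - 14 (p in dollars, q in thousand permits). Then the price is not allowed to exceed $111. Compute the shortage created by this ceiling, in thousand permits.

567

Rearranging demand gives qd = 886 - 2p. Equilibrium: 886 - 2p = p - 14, so 900 = 3p and p* = 300, q* = 286.
The ceiling of 111 is below the equilibrium price 300, so it binds.
At p = 111: qd = 886 - 2·111 = 664 and qs = 111 - 14 = 97.
Shortage = qd - qs = 664 - 97 = 567.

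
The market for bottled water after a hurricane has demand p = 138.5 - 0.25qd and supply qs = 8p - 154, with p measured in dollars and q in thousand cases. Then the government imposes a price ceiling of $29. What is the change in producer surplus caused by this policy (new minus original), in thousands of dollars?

-5940

Rearranging demand gives qd = 554 - 4p. In a free market, 554 - 4p = 8p - 154 gives the equilibrium p* = 59, q* = 318.
Since 29 < 59, the ceiling is binding.
At p = 29: qd = 554 - 4·29 = 438 and qs = 8·29 - 154 = 78.
Producer surplus without the control is ½ · (59 - 19.25) · 318 = 6320.25.
With the ceiling, producers sell 78 units at 29, so PS = ½ · (29 - 19.25) · 78 = 380.25.
Change in producer surplus = 380.25 - 6320.25 = -5940.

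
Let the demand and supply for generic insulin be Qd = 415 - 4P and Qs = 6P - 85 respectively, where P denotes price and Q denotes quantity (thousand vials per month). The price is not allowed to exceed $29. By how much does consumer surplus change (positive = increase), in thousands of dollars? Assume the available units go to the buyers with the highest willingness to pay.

-115.5

Equilibrium: 415 - 4P = 6P - 85, so 500 = 10P and P* = 50, Q* = 215.
The ceiling of 29 is below the equilibrium price 50, so it binds.
At P = 29: Qd = 415 - 4·29 = 299 and Qs = 6·29 - 85 = 89.
Consumer surplus without the control is ½ · (103.75 - 50) · 215 = 5778.125.
With the ceiling, 89 units are sold at 29 (assume they go to the highest-value buyers). The demand price at Q = 89 is 81.5, so CS = ½ · [(103.75 - 29) + (81.5 - 29)] · 89 = 5662.625.
Change in consumer surplus = 5662.625 - 5778.125 = -115.5.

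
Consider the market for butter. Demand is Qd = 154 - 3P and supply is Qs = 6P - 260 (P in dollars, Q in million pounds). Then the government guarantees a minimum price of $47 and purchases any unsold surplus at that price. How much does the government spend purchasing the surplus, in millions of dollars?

Without the control the market clears where 154 - 3P = 6P - 260, i.e. P* = 46 and Q* = 16.
Since 47 > 46, the floor is binding.
At P = 47: Qd = 154 - 3·47 = 13 and Qs = 6·47 - 260 = 22.
Surplus = Qs - Qd = 9.
Government expenditure = surplus × support price = 9 × 47 = 423.

423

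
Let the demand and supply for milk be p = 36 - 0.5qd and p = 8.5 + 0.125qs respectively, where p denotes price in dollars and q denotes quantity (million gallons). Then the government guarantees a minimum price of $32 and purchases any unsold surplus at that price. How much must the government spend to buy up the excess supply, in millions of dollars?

5760

Rearranging demand gives qd = 72 - 2p; rearranging supply gives qs = 8p - 68. Equilibrium: 72 - 2p = 8p - 68, so 140 = 10p and p* = 14, q* = 44.
Since 32 > 14, the floor is binding.
At p = 32: qd = 72 - 2·32 = 8 and qs = 8·32 - 68 = 188.
Surplus = qs - qd = 180.
Government expenditure = surplus × support price = 180 × 32 = 5760.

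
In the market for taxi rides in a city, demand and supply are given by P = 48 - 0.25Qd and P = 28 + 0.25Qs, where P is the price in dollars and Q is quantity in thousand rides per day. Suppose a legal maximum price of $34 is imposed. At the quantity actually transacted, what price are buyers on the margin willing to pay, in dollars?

Rearranging demand gives Qd = 192 - 4P; rearranging supply gives Qs = 4P - 112. Setting quantity demanded equal to quantity supplied, 192 - 4P = 4P - 112, gives P* = 38 and Q* = 40.
Because the ceiling (34) lies below the market-clearing price, it is binding.
At P = 34: Qd = 192 - 4·34 = 56 and Qs = 4·34 - 112 = 24.
Only 24 units reach the market. On the demand curve, the marginal buyer's willingness to pay at Q = 24 is (192 - 24)/4 = 42.

42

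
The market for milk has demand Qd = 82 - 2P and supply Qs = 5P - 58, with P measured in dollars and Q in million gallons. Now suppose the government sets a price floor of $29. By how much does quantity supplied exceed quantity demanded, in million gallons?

Without the control the market clears where 82 - 2P = 5P - 58, i.e. P* = 20 and Q* = 42.
Since 29 > 20, the floor is binding.
At P = 29: Qd = 82 - 2·29 = 24 and Qs = 5·29 - 58 = 87.
Surplus = Qs - Qd = 87 - 24 = 63.

63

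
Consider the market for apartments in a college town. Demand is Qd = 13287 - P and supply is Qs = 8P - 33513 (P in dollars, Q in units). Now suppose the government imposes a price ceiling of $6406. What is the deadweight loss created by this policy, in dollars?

0

Equilibrium: 13287 - P = 8P - 33513, so 46800 = 9P and P* = 5200, Q* = 8087.
Since 6406 is above P* = 5200, the ceiling does not bind and the free-market outcome prevails.
Since the control does not bind, no trades are prevented and deadweight loss is zero.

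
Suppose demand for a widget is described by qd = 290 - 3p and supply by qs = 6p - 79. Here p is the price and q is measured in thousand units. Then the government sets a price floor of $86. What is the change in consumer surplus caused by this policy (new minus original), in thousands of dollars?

In a free market, 290 - 3p = 6p - 79 gives the equilibrium p* = 41, q* = 167.
Since 86 > 41, the floor is binding.
At p = 86: qd = 290 - 3·86 = 32 and qs = 6·86 - 79 = 437.
Consumer surplus without the control is ½ · (290/3 - 41) · 167 = 27889/6.
With the floor, consumers buy 32 units at 86, so CS = ½ · (290/3 - 86) · 32 = 512/3.
Change in consumer surplus = 512/3 - 27889/6 = -4477.5.

-4477.5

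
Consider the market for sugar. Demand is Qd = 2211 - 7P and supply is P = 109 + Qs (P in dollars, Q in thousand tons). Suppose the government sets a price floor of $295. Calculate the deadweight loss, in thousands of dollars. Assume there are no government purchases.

700

Rearranging supply gives Qs = P - 109. In a free market, 2211 - 7P = P - 109 gives the equilibrium P* = 290, Q* = 181.
Since 295 > 290, the floor is binding.
At P = 295: Qd = 2211 - 7·295 = 146 and Qs = 295 - 109 = 186.
Quantity traded falls to 146. At Q = 146 the demand price is (2211 - 146)/7 = 295 and the supply price is 109 + 146 = 255.
Deadweight loss = ½ · (295 - 255) · (181 - 146) = ½ · 40 · 35 = 700.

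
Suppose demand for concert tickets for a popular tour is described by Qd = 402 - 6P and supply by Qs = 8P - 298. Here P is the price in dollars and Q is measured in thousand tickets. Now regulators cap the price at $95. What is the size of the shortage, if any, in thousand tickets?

0

Without the control the market clears where 402 - 6P = 8P - 298, i.e. P* = 50 and Q* = 102.
Since 95 is above P* = 50, the ceiling does not bind and the free-market outcome prevails.
Since the control does not bind, there is no shortage.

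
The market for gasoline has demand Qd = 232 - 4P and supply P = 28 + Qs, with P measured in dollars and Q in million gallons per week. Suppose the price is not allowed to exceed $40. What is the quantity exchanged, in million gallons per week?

Rearranging supply gives Qs = P - 28. Equilibrium: 232 - 4P = P - 28, so 260 = 5P and P* = 52, Q* = 24.
Because the ceiling (40) lies below the market-clearing price, it is binding.
At P = 40: Qd = 232 - 4·40 = 72 and Qs = 40 - 28 = 12.
The quantity actually transacted is the short side, supply: 12.

12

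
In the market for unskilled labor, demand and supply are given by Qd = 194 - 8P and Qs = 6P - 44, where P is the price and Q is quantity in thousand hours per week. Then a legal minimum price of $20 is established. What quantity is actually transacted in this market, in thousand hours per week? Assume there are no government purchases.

In a free market, 194 - 8P = 6P - 44 gives the equilibrium P* = 17, Q* = 58.
Because the floor (20) lies above the market-clearing price, it is binding.
At P = 20: Qd = 194 - 8·20 = 34 and Qs = 6·20 - 44 = 76.
The quantity actually transacted is the short side, demand: 34.

34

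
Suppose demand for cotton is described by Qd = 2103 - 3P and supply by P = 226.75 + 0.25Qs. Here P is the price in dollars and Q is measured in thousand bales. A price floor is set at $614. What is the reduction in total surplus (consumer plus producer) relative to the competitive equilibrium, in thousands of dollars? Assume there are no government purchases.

88872

Rearranging supply gives Qs = 4P - 907. In a free market, 2103 - 3P = 4P - 907 gives the equilibrium P* = 430, Q* = 813.
Because the floor (614) lies above the market-clearing price, it is binding.
At P = 614: Qd = 2103 - 3·614 = 261 and Qs = 4·614 - 907 = 1549.
Quantity traded falls to 261. At Q = 261 the demand price is (2103 - 261)/3 = 614 and the supply price is (907 + 261)/4 = 292.
Deadweight loss = ½ · (614 - 292) · (813 - 261) = ½ · 322 · 552 = 88872.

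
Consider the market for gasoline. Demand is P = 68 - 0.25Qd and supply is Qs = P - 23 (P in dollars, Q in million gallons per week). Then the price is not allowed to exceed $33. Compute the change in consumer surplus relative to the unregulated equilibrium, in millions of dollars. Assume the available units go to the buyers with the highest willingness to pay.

Rearranging demand gives Qd = 272 - 4P. In a free market, 272 - 4P = P - 23 gives the equilibrium P* = 59, Q* = 36.
Because the ceiling (33) lies below the market-clearing price, it is binding.
At P = 33: Qd = 272 - 4·33 = 140 and Qs = 33 - 23 = 10.
Consumer surplus without the control is ½ · (68 - 59) · 36 = 162.
With the ceiling, 10 units are sold at 33 (assume they go to the highest-value buyers). The demand price at Q = 10 is 65.5, so CS = ½ · [(68 - 33) + (65.5 - 33)] · 10 = 337.5.
Change in consumer surplus = 337.5 - 162 = 175.5.

175.5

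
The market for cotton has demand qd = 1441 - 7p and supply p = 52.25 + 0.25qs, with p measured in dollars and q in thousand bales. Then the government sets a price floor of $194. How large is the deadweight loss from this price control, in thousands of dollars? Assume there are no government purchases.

Rearranging supply gives qs = 4p - 209. Equilibrium: 1441 - 7p = 4p - 209, so 1650 = 11p and p* = 150, q* = 391.
Since 194 > 150, the floor is binding.
At p = 194: qd = 1441 - 7·194 = 83 and qs = 4·194 - 209 = 567.
Quantity traded falls to 83. At q = 83 the demand price is (1441 - 83)/7 = 194 and the supply price is (209 + 83)/4 = 73.
Deadweight loss = ½ · (194 - 73) · (391 - 83) = ½ · 121 · 308 = 18634.

18634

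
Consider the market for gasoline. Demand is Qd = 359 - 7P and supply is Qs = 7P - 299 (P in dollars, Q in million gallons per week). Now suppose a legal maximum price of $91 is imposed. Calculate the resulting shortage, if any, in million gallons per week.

Without the control the market clears where 359 - 7P = 7P - 299, i.e. P* = 47 and Q* = 30.
Since 91 is above P* = 47, the ceiling does not bind and the free-market outcome prevails.
Since the control does not bind, there is no shortage.

0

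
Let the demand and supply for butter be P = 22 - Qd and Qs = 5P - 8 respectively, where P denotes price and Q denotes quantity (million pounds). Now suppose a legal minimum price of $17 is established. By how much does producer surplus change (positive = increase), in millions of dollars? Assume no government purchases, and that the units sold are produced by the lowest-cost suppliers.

45.6

Rearranging demand gives Qd = 22 - P. Equilibrium: 22 - P = 5P - 8, so 30 = 6P and P* = 5, Q* = 17.
Because the floor (17) lies above the market-clearing price, it is binding.
At P = 17: Qd = 22 - 17 = 5 and Qs = 5·17 - 8 = 77.
Producer surplus without the control is ½ · (5 - 1.6) · 17 = 28.9.
With the floor, 5 units are sold at 17. The supply price at Q = 5 is 2.6, so PS = ½ · [(17 - 1.6) + (17 - 2.6)] · 5 = 74.5.
Change in producer surplus = 74.5 - 28.9 = 45.6.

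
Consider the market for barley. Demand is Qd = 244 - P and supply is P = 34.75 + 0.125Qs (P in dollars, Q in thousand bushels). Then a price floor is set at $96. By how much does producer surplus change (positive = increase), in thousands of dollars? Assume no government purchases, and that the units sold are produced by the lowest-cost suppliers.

5533.75

Rearranging supply gives Qs = 8P - 278. In a free market, 244 - P = 8P - 278 gives the equilibrium P* = 58, Q* = 186.
The floor of 96 is above the equilibrium price 58, so it binds.
At P = 96: Qd = 244 - 96 = 148 and Qs = 8·96 - 278 = 490.
Producer surplus without the control is ½ · (58 - 34.75) · 186 = 2162.25.
With the floor, 148 units are sold at 96. The supply price at Q = 148 is 53.25, so PS = ½ · [(96 - 34.75) + (96 - 53.25)] · 148 = 7696.
Change in producer surplus = 7696 - 2162.25 = 5533.75.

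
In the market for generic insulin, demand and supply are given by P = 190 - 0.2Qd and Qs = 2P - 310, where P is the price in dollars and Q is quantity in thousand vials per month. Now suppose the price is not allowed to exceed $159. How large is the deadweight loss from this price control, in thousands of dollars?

617.4

Rearranging demand gives Qd = 950 - 5P. Setting quantity demanded equal to quantity supplied, 950 - 5P = 2P - 310, gives P* = 180 and Q* = 50.
Since 159 < 180, the ceiling is binding.
At P = 159: Qd = 950 - 5·159 = 155 and Qs = 2·159 - 310 = 8.
Quantity traded falls to 8. At Q = 8 the demand price is (950 - 8)/5 = 188.4 and the supply price is (310 + 8)/2 = 159.
Deadweight loss = ½ · (188.4 - 159) · (50 - 8) = ½ · 29.4 · 42 = 617.4.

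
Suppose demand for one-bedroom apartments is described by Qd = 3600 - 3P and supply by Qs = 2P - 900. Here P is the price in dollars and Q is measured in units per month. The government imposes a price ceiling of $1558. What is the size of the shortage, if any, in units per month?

0

Equilibrium: 3600 - 3P = 2P - 900, so 4500 = 5P and P* = 900, Q* = 900.
Since 1558 is above P* = 900, the ceiling does not bind and the free-market outcome prevails.
Since the control does not bind, there is no shortage.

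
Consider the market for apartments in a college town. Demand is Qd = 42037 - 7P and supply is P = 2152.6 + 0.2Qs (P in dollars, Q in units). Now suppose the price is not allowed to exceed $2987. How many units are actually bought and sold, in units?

Rearranging supply gives Qs = 5P - 10763. Without the control the market clears where 42037 - 7P = 5P - 10763, i.e. P* = 4400 and Q* = 11237.
Because the ceiling (2987) lies below the market-clearing price, it is binding.
At P = 2987: Qd = 42037 - 7·2987 = 21128 and Qs = 5·2987 - 10763 = 4172.
The quantity actually transacted is the short side, supply: 4172.

4172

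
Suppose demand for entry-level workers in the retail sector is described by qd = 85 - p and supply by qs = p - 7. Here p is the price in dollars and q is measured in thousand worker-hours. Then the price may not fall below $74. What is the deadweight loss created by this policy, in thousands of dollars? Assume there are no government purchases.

Setting quantity demanded equal to quantity supplied, 85 - p = p - 7, gives p* = 46 and q* = 39.
The floor of 74 is above the equilibrium price 46, so it binds.
At p = 74: qd = 85 - 74 = 11 and qs = 74 - 7 = 67.
Quantity traded falls to 11. At q = 11 the demand price is 85 - 11 = 74 and the supply price is 7 + 11 = 18.
Deadweight loss = ½ · (74 - 18) · (39 - 11) = ½ · 56 · 28 = 784.

784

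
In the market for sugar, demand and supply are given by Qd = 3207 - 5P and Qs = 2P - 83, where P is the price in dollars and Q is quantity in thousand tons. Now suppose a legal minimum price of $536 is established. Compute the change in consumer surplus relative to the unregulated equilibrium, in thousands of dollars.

In a free market, 3207 - 5P = 2P - 83 gives the equilibrium P* = 470, Q* = 857.
The floor of 536 is above the equilibrium price 470, so it binds.
At P = 536: Qd = 3207 - 5·536 = 527 and Qs = 2·536 - 83 = 989.
Consumer surplus without the control is ½ · (641.4 - 470) · 857 = 73444.9.
With the floor, consumers buy 527 units at 536, so CS = ½ · (641.4 - 536) · 527 = 27772.9.
Change in consumer surplus = 27772.9 - 73444.9 = -45672.

-45672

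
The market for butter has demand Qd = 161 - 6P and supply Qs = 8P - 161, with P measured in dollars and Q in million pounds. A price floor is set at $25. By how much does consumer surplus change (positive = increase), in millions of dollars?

-34

In a free market, 161 - 6P = 8P - 161 gives the equilibrium P* = 23, Q* = 23.
Because the floor (25) lies above the market-clearing price, it is binding.
At P = 25: Qd = 161 - 6·25 = 11 and Qs = 8·25 - 161 = 39.
Consumer surplus without the control is ½ · (161/6 - 23) · 23 = 529/12.
With the floor, consumers buy 11 units at 25, so CS = ½ · (161/6 - 25) · 11 = 121/12.
Change in consumer surplus = 121/12 - 529/12 = -34.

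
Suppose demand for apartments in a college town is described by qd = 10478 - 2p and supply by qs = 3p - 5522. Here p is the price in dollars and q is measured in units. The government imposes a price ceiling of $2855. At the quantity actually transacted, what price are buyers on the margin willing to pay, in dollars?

Equilibrium: 10478 - 2p = 3p - 5522, so 16000 = 5p and p* = 3200, q* = 4078.
Because the ceiling (2855) lies below the market-clearing price, it is binding.
At p = 2855: qd = 10478 - 2·2855 = 4768 and qs = 3·2855 - 5522 = 3043.
Only 3043 units reach the market. On the demand curve, the marginal buyer's willingness to pay at q = 3043 is (10478 - 3043)/2 = 3717.5.

3717.5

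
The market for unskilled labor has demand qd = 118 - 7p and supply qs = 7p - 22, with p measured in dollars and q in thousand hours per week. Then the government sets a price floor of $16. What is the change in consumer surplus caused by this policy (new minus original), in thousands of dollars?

Setting quantity demanded equal to quantity supplied, 118 - 7p = 7p - 22, gives p* = 10 and q* = 48.
Since 16 > 10, the floor is binding.
At p = 16: qd = 118 - 7·16 = 6 and qs = 7·16 - 22 = 90.
Consumer surplus without the control is ½ · (118/7 - 10) · 48 = 1152/7.
With the floor, consumers buy 6 units at 16, so CS = ½ · (118/7 - 16) · 6 = 18/7.
Change in consumer surplus = 18/7 - 1152/7 = -162.

-162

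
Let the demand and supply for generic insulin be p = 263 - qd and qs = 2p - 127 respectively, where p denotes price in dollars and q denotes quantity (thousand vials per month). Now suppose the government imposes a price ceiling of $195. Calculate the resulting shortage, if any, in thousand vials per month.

0

Rearranging demand gives qd = 263 - p. Equilibrium: 263 - p = 2p - 127, so 390 = 3p and p* = 130, q* = 133.
Since 195 is above p* = 130, the ceiling does not bind and the free-market outcome prevails.
Since the control does not bind, there is no shortage.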